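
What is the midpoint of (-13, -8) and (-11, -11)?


Midpoint = ((-13+-11)/2, (-8+-11)/2) = (-12, -9.5)

(-12, -9.5)


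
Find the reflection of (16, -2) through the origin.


Reflection through origin: (x, y) -> (-x, -y)
(16, -2) -> (-16, 2)

(-16, 2)


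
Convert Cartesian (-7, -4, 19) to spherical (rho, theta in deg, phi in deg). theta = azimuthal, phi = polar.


rho = sqrt((-7)^2 + (-4)^2 + 19^2) = 20.6398
theta = atan2(-4, -7) = 209.7449 deg
phi = acos(19/20.6398) = 22.9929 deg

rho = 20.6398, theta = 209.7449 deg, phi = 22.9929 deg


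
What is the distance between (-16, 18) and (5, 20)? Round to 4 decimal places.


d = sqrt((5--16)^2 + (20-18)^2) = 21.095

21.095


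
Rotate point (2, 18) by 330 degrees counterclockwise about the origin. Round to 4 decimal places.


x' = 2*cos(330) - 18*sin(330) = 10.7321
y' = 2*sin(330) + 18*cos(330) = 14.5885

(10.7321, 14.5885)


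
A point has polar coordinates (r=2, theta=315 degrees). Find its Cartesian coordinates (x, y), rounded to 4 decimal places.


x = 2 * cos(315) = 1.4142
y = 2 * sin(315) = -1.4142

(1.4142, -1.4142)


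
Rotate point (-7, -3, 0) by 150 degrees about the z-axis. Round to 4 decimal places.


x' = -7*cos(150) - -3*sin(150) = 7.5622
y' = -7*sin(150) + -3*cos(150) = -0.9019
z' = 0

(7.5622, -0.9019, 0)


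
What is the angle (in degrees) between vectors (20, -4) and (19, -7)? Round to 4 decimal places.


dot = 20*19 + -4*-7 = 408
|u| = 20.3961, |v| = 20.2485
cos(angle) = 0.9879
angle = 8.9149 degrees

8.9149 degrees


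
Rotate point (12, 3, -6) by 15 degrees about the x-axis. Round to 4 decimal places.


x' = 12
y' = 3*cos(15) - -6*sin(15) = 4.4507
z' = 3*sin(15) + -6*cos(15) = -5.0191

(12, 4.4507, -5.0191)


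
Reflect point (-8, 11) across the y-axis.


Reflection across y-axis: (x, y) -> (-x, y)
(-8, 11) -> (8, 11)

(8, 11)


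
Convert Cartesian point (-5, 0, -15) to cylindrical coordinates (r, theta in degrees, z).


r = sqrt((-5)^2 + 0^2) = 5
theta = atan2(0, -5) = 180 deg
z = -15

r = 5, theta = 180 deg, z = -15


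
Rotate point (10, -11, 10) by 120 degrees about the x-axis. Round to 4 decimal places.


x' = 10
y' = -11*cos(120) - 10*sin(120) = -3.1603
z' = -11*sin(120) + 10*cos(120) = -14.5263

(10, -3.1603, -14.5263)


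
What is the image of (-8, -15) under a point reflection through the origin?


Reflection through origin: (x, y) -> (-x, -y)
(-8, -15) -> (8, 15)

(8, 15)


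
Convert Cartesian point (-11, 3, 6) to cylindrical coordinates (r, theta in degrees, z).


r = sqrt((-11)^2 + 3^2) = 11.4018
theta = atan2(3, -11) = 164.7449 deg
z = 6

r = 11.4018, theta = 164.7449 deg, z = 6


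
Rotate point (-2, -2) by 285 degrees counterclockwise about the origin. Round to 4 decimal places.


x' = -2*cos(285) - -2*sin(285) = -2.4495
y' = -2*sin(285) + -2*cos(285) = 1.4142

(-2.4495, 1.4142)


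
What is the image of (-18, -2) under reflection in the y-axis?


Reflection across y-axis: (x, y) -> (-x, y)
(-18, -2) -> (18, -2)

(18, -2)


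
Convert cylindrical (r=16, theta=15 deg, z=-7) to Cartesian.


x = 16 * cos(15) = 15.4548
y = 16 * sin(15) = 4.1411
z = -7

(15.4548, 4.1411, -7)


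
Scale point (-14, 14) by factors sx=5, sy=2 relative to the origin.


Scaling: (x*sx, y*sy) = (-14*5, 14*2) = (-70, 28)

(-70, 28)


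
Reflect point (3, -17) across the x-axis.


Reflection across x-axis: (x, y) -> (x, -y)
(3, -17) -> (3, 17)

(3, 17)


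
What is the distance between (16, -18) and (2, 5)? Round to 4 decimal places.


d = sqrt((2-16)^2 + (5--18)^2) = 26.9258

26.9258


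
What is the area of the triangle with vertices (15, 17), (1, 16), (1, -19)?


Area = |x1(y2-y3) + x2(y3-y1) + x3(y1-y2)| / 2
= |15*(16--19) + 1*(-19-17) + 1*(17-16)| / 2
= 245

245


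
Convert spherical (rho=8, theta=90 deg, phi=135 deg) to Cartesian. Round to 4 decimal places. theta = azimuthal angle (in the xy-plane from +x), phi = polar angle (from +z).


x = 8 * sin(135) * cos(90) = 0
y = 8 * sin(135) * sin(90) = 5.6569
z = 8 * cos(135) = -5.6569

(0, 5.6569, -5.6569)


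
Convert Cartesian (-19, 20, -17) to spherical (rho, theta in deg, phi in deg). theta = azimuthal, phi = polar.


rho = sqrt((-19)^2 + 20^2 + (-17)^2) = 32.4037
theta = atan2(20, -19) = 133.5312 deg
phi = acos(-17/32.4037) = 121.6434 deg

rho = 32.4037, theta = 133.5312 deg, phi = 121.6434 deg


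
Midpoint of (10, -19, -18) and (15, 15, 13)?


Midpoint = ((10+15)/2, (-19+15)/2, (-18+13)/2) = (12.5, -2, -2.5)

(12.5, -2, -2.5)


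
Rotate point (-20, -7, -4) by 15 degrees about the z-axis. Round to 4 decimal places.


x' = -20*cos(15) - -7*sin(15) = -17.5068
y' = -20*sin(15) + -7*cos(15) = -11.9379
z' = -4

(-17.5068, -11.9379, -4)


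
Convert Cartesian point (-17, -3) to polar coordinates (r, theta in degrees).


r = sqrt((-17)^2 + (-3)^2) = 17.2627
theta = atan2(-3, -17) = 190.008 degrees

r = 17.2627, theta = 190.008 degrees


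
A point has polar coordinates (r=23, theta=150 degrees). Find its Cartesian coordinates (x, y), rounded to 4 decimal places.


x = 23 * cos(150) = -19.9186
y = 23 * sin(150) = 11.5

(-19.9186, 11.5)


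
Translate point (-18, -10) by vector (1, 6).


Translation: (x+dx, y+dy) = (-18+1, -10+6) = (-17, -4)

(-17, -4)


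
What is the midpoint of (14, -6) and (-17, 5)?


Midpoint = ((14+-17)/2, (-6+5)/2) = (-1.5, -0.5)

(-1.5, -0.5)


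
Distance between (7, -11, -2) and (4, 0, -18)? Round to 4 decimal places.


d = sqrt((4-7)^2 + (0--11)^2 + (-18--2)^2) = 19.6469

19.6469


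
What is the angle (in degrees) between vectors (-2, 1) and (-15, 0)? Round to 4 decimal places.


dot = -2*-15 + 1*0 = 30
|u| = 2.2361, |v| = 15
cos(angle) = 0.8944
angle = 26.5651 degrees

26.5651 degrees


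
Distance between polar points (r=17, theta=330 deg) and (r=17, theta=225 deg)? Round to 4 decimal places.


d = sqrt(r1^2 + r2^2 - 2*r1*r2*cos(t2-t1))
d = sqrt(17^2 + 17^2 - 2*17*17*cos(225-330)) = 26.974

26.974


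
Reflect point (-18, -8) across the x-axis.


Reflection across x-axis: (x, y) -> (x, -y)
(-18, -8) -> (-18, 8)

(-18, 8)


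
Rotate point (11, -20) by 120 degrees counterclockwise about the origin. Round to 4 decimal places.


x' = 11*cos(120) - -20*sin(120) = 11.8205
y' = 11*sin(120) + -20*cos(120) = 19.5263

(11.8205, 19.5263)


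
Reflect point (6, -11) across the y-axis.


Reflection across y-axis: (x, y) -> (-x, y)
(6, -11) -> (-6, -11)

(-6, -11)


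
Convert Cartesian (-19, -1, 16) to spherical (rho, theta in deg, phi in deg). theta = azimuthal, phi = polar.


rho = sqrt((-19)^2 + (-1)^2 + 16^2) = 24.8596
theta = atan2(-1, -19) = 183.0128 deg
phi = acos(16/24.8596) = 49.9381 deg

rho = 24.8596, theta = 183.0128 deg, phi = 49.9381 deg


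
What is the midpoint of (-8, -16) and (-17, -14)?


Midpoint = ((-8+-17)/2, (-16+-14)/2) = (-12.5, -15)

(-12.5, -15)


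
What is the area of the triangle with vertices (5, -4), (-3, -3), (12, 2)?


Area = |x1(y2-y3) + x2(y3-y1) + x3(y1-y2)| / 2
= |5*(-3-2) + -3*(2--4) + 12*(-4--3)| / 2
= 27.5

27.5


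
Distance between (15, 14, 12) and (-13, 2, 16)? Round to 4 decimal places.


d = sqrt((-13-15)^2 + (2-14)^2 + (16-12)^2) = 30.7246

30.7246


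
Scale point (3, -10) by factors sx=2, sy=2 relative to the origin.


Scaling: (x*sx, y*sy) = (3*2, -10*2) = (6, -20)

(6, -20)


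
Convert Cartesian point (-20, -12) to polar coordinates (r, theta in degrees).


r = sqrt((-20)^2 + (-12)^2) = 23.3238
theta = atan2(-12, -20) = 210.9638 degrees

r = 23.3238, theta = 210.9638 degrees


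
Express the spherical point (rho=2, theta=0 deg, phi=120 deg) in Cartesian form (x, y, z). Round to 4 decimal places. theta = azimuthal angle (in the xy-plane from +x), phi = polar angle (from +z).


x = 2 * sin(120) * cos(0) = 1.7321
y = 2 * sin(120) * sin(0) = 0
z = 2 * cos(120) = -1

(1.7321, 0, -1)


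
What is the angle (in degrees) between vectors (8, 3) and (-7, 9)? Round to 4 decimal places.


dot = 8*-7 + 3*9 = -29
|u| = 8.544, |v| = 11.4018
cos(angle) = -0.2977
angle = 107.3189 degrees

107.3189 degrees


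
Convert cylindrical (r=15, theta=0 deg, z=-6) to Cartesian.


x = 15 * cos(0) = 15
y = 15 * sin(0) = 0
z = -6

(15, 0, -6)


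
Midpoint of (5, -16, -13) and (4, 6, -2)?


Midpoint = ((5+4)/2, (-16+6)/2, (-13+-2)/2) = (4.5, -5, -7.5)

(4.5, -5, -7.5)


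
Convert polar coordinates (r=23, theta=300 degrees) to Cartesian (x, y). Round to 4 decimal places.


x = 23 * cos(300) = 11.5
y = 23 * sin(300) = -19.9186

(11.5, -19.9186)


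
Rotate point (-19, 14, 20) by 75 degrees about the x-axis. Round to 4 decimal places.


x' = -19
y' = 14*cos(75) - 20*sin(75) = -15.695
z' = 14*sin(75) + 20*cos(75) = 18.6993

(-19, -15.695, 18.6993)


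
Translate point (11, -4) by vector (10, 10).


Translation: (x+dx, y+dy) = (11+10, -4+10) = (21, 6)

(21, 6)


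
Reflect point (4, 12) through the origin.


Reflection through origin: (x, y) -> (-x, -y)
(4, 12) -> (-4, -12)

(-4, -12)


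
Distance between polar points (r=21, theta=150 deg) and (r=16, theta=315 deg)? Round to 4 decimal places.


d = sqrt(r1^2 + r2^2 - 2*r1*r2*cos(t2-t1))
d = sqrt(21^2 + 16^2 - 2*21*16*cos(315-150)) = 36.6893

36.6893


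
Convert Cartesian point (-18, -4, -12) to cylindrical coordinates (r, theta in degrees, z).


r = sqrt((-18)^2 + (-4)^2) = 18.4391
theta = atan2(-4, -18) = 192.5288 deg
z = -12

r = 18.4391, theta = 192.5288 deg, z = -12


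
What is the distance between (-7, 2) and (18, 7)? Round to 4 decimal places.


d = sqrt((18--7)^2 + (7-2)^2) = 25.4951

25.4951


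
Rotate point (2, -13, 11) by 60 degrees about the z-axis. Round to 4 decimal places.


x' = 2*cos(60) - -13*sin(60) = 12.2583
y' = 2*sin(60) + -13*cos(60) = -4.7679
z' = 11

(12.2583, -4.7679, 11)


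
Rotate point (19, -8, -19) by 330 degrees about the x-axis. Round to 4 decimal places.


x' = 19
y' = -8*cos(330) - -19*sin(330) = -16.4282
z' = -8*sin(330) + -19*cos(330) = -12.4545

(19, -16.4282, -12.4545)


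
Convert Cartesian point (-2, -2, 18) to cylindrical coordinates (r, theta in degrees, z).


r = sqrt((-2)^2 + (-2)^2) = 2.8284
theta = atan2(-2, -2) = 225 deg
z = 18

r = 2.8284, theta = 225 deg, z = 18


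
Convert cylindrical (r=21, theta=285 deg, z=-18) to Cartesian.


x = 21 * cos(285) = 5.4352
y = 21 * sin(285) = -20.2844
z = -18

(5.4352, -20.2844, -18)


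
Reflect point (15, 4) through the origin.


Reflection through origin: (x, y) -> (-x, -y)
(15, 4) -> (-15, -4)

(-15, -4)


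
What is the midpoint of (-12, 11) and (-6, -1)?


Midpoint = ((-12+-6)/2, (11+-1)/2) = (-9, 5)

(-9, 5)


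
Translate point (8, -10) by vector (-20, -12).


Translation: (x+dx, y+dy) = (8+-20, -10+-12) = (-12, -22)

(-12, -22)


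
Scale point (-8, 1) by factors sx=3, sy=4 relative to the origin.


Scaling: (x*sx, y*sy) = (-8*3, 1*4) = (-24, 4)

(-24, 4)


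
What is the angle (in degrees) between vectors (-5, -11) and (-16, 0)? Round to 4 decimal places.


dot = -5*-16 + -11*0 = 80
|u| = 12.083, |v| = 16
cos(angle) = 0.4138
angle = 65.556 degrees

65.556 degrees


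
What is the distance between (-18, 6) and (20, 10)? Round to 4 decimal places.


d = sqrt((20--18)^2 + (10-6)^2) = 38.2099

38.2099


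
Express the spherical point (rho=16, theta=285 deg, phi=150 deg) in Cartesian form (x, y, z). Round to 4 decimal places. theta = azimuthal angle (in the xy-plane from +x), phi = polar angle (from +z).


x = 16 * sin(150) * cos(285) = 2.0706
y = 16 * sin(150) * sin(285) = -7.7274
z = 16 * cos(150) = -13.8564

(2.0706, -7.7274, -13.8564)


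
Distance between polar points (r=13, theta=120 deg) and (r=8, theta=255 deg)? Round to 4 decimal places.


d = sqrt(r1^2 + r2^2 - 2*r1*r2*cos(t2-t1))
d = sqrt(13^2 + 8^2 - 2*13*8*cos(255-120)) = 19.4956

19.4956


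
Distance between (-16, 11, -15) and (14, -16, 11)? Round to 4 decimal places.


d = sqrt((14--16)^2 + (-16-11)^2 + (11--15)^2) = 48.0104

48.0104


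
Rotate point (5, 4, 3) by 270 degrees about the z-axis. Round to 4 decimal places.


x' = 5*cos(270) - 4*sin(270) = 4
y' = 5*sin(270) + 4*cos(270) = -5
z' = 3

(4, -5, 3)


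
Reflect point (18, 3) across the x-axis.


Reflection across x-axis: (x, y) -> (x, -y)
(18, 3) -> (18, -3)

(18, -3)


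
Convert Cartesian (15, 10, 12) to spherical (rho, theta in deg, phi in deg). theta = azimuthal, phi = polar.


rho = sqrt(15^2 + 10^2 + 12^2) = 21.6564
theta = atan2(10, 15) = 33.6901 deg
phi = acos(12/21.6564) = 56.3507 deg

rho = 21.6564, theta = 33.6901 deg, phi = 56.3507 deg


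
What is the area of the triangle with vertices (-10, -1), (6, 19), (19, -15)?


Area = |x1(y2-y3) + x2(y3-y1) + x3(y1-y2)| / 2
= |-10*(19--15) + 6*(-15--1) + 19*(-1-19)| / 2
= 402

402


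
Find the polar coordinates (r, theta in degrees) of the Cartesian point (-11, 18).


r = sqrt((-11)^2 + 18^2) = 21.095
theta = atan2(18, -11) = 121.4296 degrees

r = 21.095, theta = 121.4296 degrees


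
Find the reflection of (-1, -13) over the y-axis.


Reflection across y-axis: (x, y) -> (-x, y)
(-1, -13) -> (1, -13)

(1, -13)


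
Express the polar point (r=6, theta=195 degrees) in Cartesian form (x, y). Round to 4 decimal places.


x = 6 * cos(195) = -5.7956
y = 6 * sin(195) = -1.5529

(-5.7956, -1.5529)


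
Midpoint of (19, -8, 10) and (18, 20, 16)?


Midpoint = ((19+18)/2, (-8+20)/2, (10+16)/2) = (18.5, 6, 13)

(18.5, 6, 13)


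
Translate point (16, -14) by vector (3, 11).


Translation: (x+dx, y+dy) = (16+3, -14+11) = (19, -3)

(19, -3)


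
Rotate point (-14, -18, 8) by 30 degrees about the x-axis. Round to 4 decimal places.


x' = -14
y' = -18*cos(30) - 8*sin(30) = -19.5885
z' = -18*sin(30) + 8*cos(30) = -2.0718

(-14, -19.5885, -2.0718)


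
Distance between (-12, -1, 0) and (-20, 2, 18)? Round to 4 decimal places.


d = sqrt((-20--12)^2 + (2--1)^2 + (18-0)^2) = 19.9249

19.9249


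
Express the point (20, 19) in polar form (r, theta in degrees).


r = sqrt(20^2 + 19^2) = 27.5862
theta = atan2(19, 20) = 43.5312 degrees

r = 27.5862, theta = 43.5312 degrees


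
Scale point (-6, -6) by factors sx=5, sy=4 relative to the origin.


Scaling: (x*sx, y*sy) = (-6*5, -6*4) = (-30, -24)

(-30, -24)


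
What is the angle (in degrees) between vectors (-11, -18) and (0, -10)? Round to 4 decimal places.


dot = -11*0 + -18*-10 = 180
|u| = 21.095, |v| = 10
cos(angle) = 0.8533
angle = 31.4296 degrees

31.4296 degrees


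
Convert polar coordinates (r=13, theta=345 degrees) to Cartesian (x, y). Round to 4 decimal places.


x = 13 * cos(345) = 12.557
y = 13 * sin(345) = -3.3646

(12.557, -3.3646)


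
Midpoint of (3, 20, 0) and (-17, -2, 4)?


Midpoint = ((3+-17)/2, (20+-2)/2, (0+4)/2) = (-7, 9, 2)

(-7, 9, 2)


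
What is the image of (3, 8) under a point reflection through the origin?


Reflection through origin: (x, y) -> (-x, -y)
(3, 8) -> (-3, -8)

(-3, -8)


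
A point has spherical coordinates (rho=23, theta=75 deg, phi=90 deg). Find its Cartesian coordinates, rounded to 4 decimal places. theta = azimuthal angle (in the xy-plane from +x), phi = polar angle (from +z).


x = 23 * sin(90) * cos(75) = 5.9528
y = 23 * sin(90) * sin(75) = 22.2163
z = 23 * cos(90) = 0

(5.9528, 22.2163, 0)


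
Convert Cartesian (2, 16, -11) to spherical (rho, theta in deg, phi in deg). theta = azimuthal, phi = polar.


rho = sqrt(2^2 + 16^2 + (-11)^2) = 19.5192
theta = atan2(16, 2) = 82.875 deg
phi = acos(-11/19.5192) = 124.3015 deg

rho = 19.5192, theta = 82.875 deg, phi = 124.3015 deg


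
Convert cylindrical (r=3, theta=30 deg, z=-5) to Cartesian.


x = 3 * cos(30) = 2.5981
y = 3 * sin(30) = 1.5
z = -5

(2.5981, 1.5, -5)


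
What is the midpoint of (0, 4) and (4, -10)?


Midpoint = ((0+4)/2, (4+-10)/2) = (2, -3)

(2, -3)


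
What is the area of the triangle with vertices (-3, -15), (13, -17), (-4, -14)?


Area = |x1(y2-y3) + x2(y3-y1) + x3(y1-y2)| / 2
= |-3*(-17--14) + 13*(-14--15) + -4*(-15--17)| / 2
= 7

7


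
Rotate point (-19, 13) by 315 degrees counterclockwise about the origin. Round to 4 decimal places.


x' = -19*cos(315) - 13*sin(315) = -4.2426
y' = -19*sin(315) + 13*cos(315) = 22.6274

(-4.2426, 22.6274)


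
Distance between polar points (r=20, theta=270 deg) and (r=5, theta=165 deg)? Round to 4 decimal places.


d = sqrt(r1^2 + r2^2 - 2*r1*r2*cos(t2-t1))
d = sqrt(20^2 + 5^2 - 2*20*5*cos(165-270)) = 21.8349

21.8349


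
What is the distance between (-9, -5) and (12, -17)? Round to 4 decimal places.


d = sqrt((12--9)^2 + (-17--5)^2) = 24.1868

24.1868


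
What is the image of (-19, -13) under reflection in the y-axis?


Reflection across y-axis: (x, y) -> (-x, y)
(-19, -13) -> (19, -13)

(19, -13)


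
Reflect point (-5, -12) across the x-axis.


Reflection across x-axis: (x, y) -> (x, -y)
(-5, -12) -> (-5, 12)

(-5, 12)


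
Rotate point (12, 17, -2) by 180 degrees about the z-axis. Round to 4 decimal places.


x' = 12*cos(180) - 17*sin(180) = -12
y' = 12*sin(180) + 17*cos(180) = -17
z' = -2

(-12, -17, -2)


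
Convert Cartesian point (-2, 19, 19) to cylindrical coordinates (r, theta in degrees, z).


r = sqrt((-2)^2 + 19^2) = 19.105
theta = atan2(19, -2) = 96.009 deg
z = 19

r = 19.105, theta = 96.009 deg, z = 19


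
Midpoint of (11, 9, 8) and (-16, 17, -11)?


Midpoint = ((11+-16)/2, (9+17)/2, (8+-11)/2) = (-2.5, 13, -1.5)

(-2.5, 13, -1.5)


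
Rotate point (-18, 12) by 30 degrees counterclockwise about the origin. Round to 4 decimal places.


x' = -18*cos(30) - 12*sin(30) = -21.5885
y' = -18*sin(30) + 12*cos(30) = 1.3923

(-21.5885, 1.3923)


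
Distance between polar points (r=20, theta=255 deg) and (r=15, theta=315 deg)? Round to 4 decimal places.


d = sqrt(r1^2 + r2^2 - 2*r1*r2*cos(t2-t1))
d = sqrt(20^2 + 15^2 - 2*20*15*cos(315-255)) = 18.0278

18.0278


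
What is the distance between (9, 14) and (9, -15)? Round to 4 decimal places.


d = sqrt((9-9)^2 + (-15-14)^2) = 29

29


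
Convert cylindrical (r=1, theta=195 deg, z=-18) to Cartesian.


x = 1 * cos(195) = -0.9659
y = 1 * sin(195) = -0.2588
z = -18

(-0.9659, -0.2588, -18)


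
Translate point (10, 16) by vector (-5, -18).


Translation: (x+dx, y+dy) = (10+-5, 16+-18) = (5, -2)

(5, -2)


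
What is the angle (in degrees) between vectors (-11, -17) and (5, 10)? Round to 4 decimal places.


dot = -11*5 + -17*10 = -225
|u| = 20.2485, |v| = 11.1803
cos(angle) = -0.9939
angle = 173.6598 degrees

173.6598 degrees


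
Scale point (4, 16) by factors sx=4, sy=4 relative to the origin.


Scaling: (x*sx, y*sy) = (4*4, 16*4) = (16, 64)

(16, 64)


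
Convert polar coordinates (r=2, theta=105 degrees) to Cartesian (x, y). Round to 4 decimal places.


x = 2 * cos(105) = -0.5176
y = 2 * sin(105) = 1.9319

(-0.5176, 1.9319)


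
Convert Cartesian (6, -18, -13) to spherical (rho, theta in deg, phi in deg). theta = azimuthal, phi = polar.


rho = sqrt(6^2 + (-18)^2 + (-13)^2) = 23
theta = atan2(-18, 6) = 288.4349 deg
phi = acos(-13/23) = 124.4174 deg

rho = 23, theta = 288.4349 deg, phi = 124.4174 deg


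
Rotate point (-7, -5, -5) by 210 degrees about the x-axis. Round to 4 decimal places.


x' = -7
y' = -5*cos(210) - -5*sin(210) = 1.8301
z' = -5*sin(210) + -5*cos(210) = 6.8301

(-7, 1.8301, 6.8301)


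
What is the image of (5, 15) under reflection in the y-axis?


Reflection across y-axis: (x, y) -> (-x, y)
(5, 15) -> (-5, 15)

(-5, 15)


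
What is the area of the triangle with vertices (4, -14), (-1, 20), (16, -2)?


Area = |x1(y2-y3) + x2(y3-y1) + x3(y1-y2)| / 2
= |4*(20--2) + -1*(-2--14) + 16*(-14-20)| / 2
= 234

234


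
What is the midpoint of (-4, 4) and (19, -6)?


Midpoint = ((-4+19)/2, (4+-6)/2) = (7.5, -1)

(7.5, -1)


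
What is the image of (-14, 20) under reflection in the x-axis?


Reflection across x-axis: (x, y) -> (x, -y)
(-14, 20) -> (-14, -20)

(-14, -20)


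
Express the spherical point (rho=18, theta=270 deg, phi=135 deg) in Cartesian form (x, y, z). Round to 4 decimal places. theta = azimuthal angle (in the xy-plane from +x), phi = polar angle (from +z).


x = 18 * sin(135) * cos(270) = 0
y = 18 * sin(135) * sin(270) = -12.7279
z = 18 * cos(135) = -12.7279

(0, -12.7279, -12.7279)


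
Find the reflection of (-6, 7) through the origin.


Reflection through origin: (x, y) -> (-x, -y)
(-6, 7) -> (6, -7)

(6, -7)


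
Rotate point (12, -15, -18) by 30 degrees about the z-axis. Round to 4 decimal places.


x' = 12*cos(30) - -15*sin(30) = 17.8923
y' = 12*sin(30) + -15*cos(30) = -6.9904
z' = -18

(17.8923, -6.9904, -18)


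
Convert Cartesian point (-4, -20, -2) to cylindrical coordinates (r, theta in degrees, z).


r = sqrt((-4)^2 + (-20)^2) = 20.3961
theta = atan2(-20, -4) = 258.6901 deg
z = -2

r = 20.3961, theta = 258.6901 deg, z = -2


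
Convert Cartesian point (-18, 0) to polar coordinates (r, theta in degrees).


r = sqrt((-18)^2 + 0^2) = 18
theta = atan2(0, -18) = 180 degrees

r = 18, theta = 180 degrees


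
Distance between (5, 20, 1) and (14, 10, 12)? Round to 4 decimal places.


d = sqrt((14-5)^2 + (10-20)^2 + (12-1)^2) = 17.3781

17.3781


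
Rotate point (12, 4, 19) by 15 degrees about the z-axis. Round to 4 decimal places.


x' = 12*cos(15) - 4*sin(15) = 10.5558
y' = 12*sin(15) + 4*cos(15) = 6.9695
z' = 19

(10.5558, 6.9695, 19)


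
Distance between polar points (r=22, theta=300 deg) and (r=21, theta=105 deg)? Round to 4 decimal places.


d = sqrt(r1^2 + r2^2 - 2*r1*r2*cos(t2-t1))
d = sqrt(22^2 + 21^2 - 2*22*21*cos(105-300)) = 42.6323

42.6323


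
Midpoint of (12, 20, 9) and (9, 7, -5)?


Midpoint = ((12+9)/2, (20+7)/2, (9+-5)/2) = (10.5, 13.5, 2)

(10.5, 13.5, 2)


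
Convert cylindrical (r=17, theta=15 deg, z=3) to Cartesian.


x = 17 * cos(15) = 16.4207
y = 17 * sin(15) = 4.3999
z = 3

(16.4207, 4.3999, 3)


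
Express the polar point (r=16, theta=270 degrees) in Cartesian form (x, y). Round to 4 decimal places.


x = 16 * cos(270) = 0
y = 16 * sin(270) = -16

(0, -16)


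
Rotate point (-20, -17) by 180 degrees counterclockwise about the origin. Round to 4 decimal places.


x' = -20*cos(180) - -17*sin(180) = 20
y' = -20*sin(180) + -17*cos(180) = 17

(20, 17)


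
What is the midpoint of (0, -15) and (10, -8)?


Midpoint = ((0+10)/2, (-15+-8)/2) = (5, -11.5)

(5, -11.5)


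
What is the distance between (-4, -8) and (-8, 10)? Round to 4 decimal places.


d = sqrt((-8--4)^2 + (10--8)^2) = 18.4391

18.4391


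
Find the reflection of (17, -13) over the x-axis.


Reflection across x-axis: (x, y) -> (x, -y)
(17, -13) -> (17, 13)

(17, 13)


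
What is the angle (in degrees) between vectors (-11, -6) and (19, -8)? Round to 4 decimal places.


dot = -11*19 + -6*-8 = -161
|u| = 12.53, |v| = 20.6155
cos(angle) = -0.6233
angle = 128.5559 degrees

128.5559 degrees


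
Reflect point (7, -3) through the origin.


Reflection through origin: (x, y) -> (-x, -y)
(7, -3) -> (-7, 3)

(-7, 3)


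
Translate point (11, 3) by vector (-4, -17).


Translation: (x+dx, y+dy) = (11+-4, 3+-17) = (7, -14)

(7, -14)


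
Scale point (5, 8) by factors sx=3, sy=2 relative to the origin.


Scaling: (x*sx, y*sy) = (5*3, 8*2) = (15, 16)

(15, 16)


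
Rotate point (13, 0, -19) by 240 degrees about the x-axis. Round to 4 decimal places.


x' = 13
y' = 0*cos(240) - -19*sin(240) = -16.4545
z' = 0*sin(240) + -19*cos(240) = 9.5

(13, -16.4545, 9.5)


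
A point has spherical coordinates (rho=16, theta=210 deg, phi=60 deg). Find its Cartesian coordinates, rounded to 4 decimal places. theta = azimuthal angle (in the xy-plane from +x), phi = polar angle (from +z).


x = 16 * sin(60) * cos(210) = -12
y = 16 * sin(60) * sin(210) = -6.9282
z = 16 * cos(60) = 8

(-12, -6.9282, 8)


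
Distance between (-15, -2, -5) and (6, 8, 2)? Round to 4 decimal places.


d = sqrt((6--15)^2 + (8--2)^2 + (2--5)^2) = 24.2899

24.2899


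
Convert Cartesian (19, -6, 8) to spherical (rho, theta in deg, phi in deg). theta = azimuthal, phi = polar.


rho = sqrt(19^2 + (-6)^2 + 8^2) = 21.4709
theta = atan2(-6, 19) = 342.4744 deg
phi = acos(8/21.4709) = 68.1241 deg

rho = 21.4709, theta = 342.4744 deg, phi = 68.1241 deg


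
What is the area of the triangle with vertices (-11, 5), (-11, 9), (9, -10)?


Area = |x1(y2-y3) + x2(y3-y1) + x3(y1-y2)| / 2
= |-11*(9--10) + -11*(-10-5) + 9*(5-9)| / 2
= 40

40


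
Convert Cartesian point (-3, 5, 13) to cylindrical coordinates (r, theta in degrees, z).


r = sqrt((-3)^2 + 5^2) = 5.831
theta = atan2(5, -3) = 120.9638 deg
z = 13

r = 5.831, theta = 120.9638 deg, z = 13


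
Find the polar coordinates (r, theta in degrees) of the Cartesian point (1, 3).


r = sqrt(1^2 + 3^2) = 3.1623
theta = atan2(3, 1) = 71.5651 degrees

r = 3.1623, theta = 71.5651 degrees


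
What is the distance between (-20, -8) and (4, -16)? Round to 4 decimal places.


d = sqrt((4--20)^2 + (-16--8)^2) = 25.2982

25.2982


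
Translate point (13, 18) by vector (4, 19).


Translation: (x+dx, y+dy) = (13+4, 18+19) = (17, 37)

(17, 37)


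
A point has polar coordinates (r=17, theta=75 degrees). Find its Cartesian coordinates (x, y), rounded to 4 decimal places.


x = 17 * cos(75) = 4.3999
y = 17 * sin(75) = 16.4207

(4.3999, 16.4207)


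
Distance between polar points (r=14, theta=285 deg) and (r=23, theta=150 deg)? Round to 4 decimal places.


d = sqrt(r1^2 + r2^2 - 2*r1*r2*cos(t2-t1))
d = sqrt(14^2 + 23^2 - 2*14*23*cos(150-285)) = 34.3566

34.3566


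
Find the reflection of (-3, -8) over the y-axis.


Reflection across y-axis: (x, y) -> (-x, y)
(-3, -8) -> (3, -8)

(3, -8)


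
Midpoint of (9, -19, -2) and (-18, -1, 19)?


Midpoint = ((9+-18)/2, (-19+-1)/2, (-2+19)/2) = (-4.5, -10, 8.5)

(-4.5, -10, 8.5)


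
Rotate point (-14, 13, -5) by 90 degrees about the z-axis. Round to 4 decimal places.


x' = -14*cos(90) - 13*sin(90) = -13
y' = -14*sin(90) + 13*cos(90) = -14
z' = -5

(-13, -14, -5)


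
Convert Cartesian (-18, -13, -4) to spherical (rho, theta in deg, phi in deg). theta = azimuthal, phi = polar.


rho = sqrt((-18)^2 + (-13)^2 + (-4)^2) = 22.561
theta = atan2(-13, -18) = 215.8377 deg
phi = acos(-4/22.561) = 100.2124 deg

rho = 22.561, theta = 215.8377 deg, phi = 100.2124 deg


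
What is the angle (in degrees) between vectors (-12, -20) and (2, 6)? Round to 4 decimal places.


dot = -12*2 + -20*6 = -144
|u| = 23.3238, |v| = 6.3246
cos(angle) = -0.9762
angle = 167.4712 degrees

167.4712 degrees


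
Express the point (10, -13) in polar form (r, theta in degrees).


r = sqrt(10^2 + (-13)^2) = 16.4012
theta = atan2(-13, 10) = 307.5686 degrees

r = 16.4012, theta = 307.5686 degrees


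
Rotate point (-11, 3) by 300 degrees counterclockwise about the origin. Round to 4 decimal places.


x' = -11*cos(300) - 3*sin(300) = -2.9019
y' = -11*sin(300) + 3*cos(300) = 11.0263

(-2.9019, 11.0263)


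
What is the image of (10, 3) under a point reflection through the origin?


Reflection through origin: (x, y) -> (-x, -y)
(10, 3) -> (-10, -3)

(-10, -3)


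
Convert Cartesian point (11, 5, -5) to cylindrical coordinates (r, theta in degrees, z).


r = sqrt(11^2 + 5^2) = 12.083
theta = atan2(5, 11) = 24.444 deg
z = -5

r = 12.083, theta = 24.444 deg, z = -5


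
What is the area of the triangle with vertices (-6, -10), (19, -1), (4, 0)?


Area = |x1(y2-y3) + x2(y3-y1) + x3(y1-y2)| / 2
= |-6*(-1-0) + 19*(0--10) + 4*(-10--1)| / 2
= 80

80


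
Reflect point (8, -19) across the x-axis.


Reflection across x-axis: (x, y) -> (x, -y)
(8, -19) -> (8, 19)

(8, 19)


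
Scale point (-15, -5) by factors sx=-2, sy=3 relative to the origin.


Scaling: (x*sx, y*sy) = (-15*-2, -5*3) = (30, -15)

(30, -15)


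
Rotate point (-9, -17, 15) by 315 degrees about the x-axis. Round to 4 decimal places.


x' = -9
y' = -17*cos(315) - 15*sin(315) = -1.4142
z' = -17*sin(315) + 15*cos(315) = 22.6274

(-9, -1.4142, 22.6274)


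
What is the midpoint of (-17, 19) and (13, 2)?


Midpoint = ((-17+13)/2, (19+2)/2) = (-2, 10.5)

(-2, 10.5)


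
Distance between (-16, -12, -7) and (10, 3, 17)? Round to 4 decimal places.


d = sqrt((10--16)^2 + (3--12)^2 + (17--7)^2) = 38.4318

38.4318


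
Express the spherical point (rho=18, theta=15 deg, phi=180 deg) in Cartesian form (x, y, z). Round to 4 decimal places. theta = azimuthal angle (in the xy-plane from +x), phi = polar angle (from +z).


x = 18 * sin(180) * cos(15) = 0
y = 18 * sin(180) * sin(15) = 0
z = 18 * cos(180) = -18

(0, 0, -18)


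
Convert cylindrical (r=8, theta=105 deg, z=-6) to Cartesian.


x = 8 * cos(105) = -2.0706
y = 8 * sin(105) = 7.7274
z = -6

(-2.0706, 7.7274, -6)


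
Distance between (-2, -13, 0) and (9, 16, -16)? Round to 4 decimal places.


d = sqrt((9--2)^2 + (16--13)^2 + (-16-0)^2) = 34.8999

34.8999


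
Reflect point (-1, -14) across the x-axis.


Reflection across x-axis: (x, y) -> (x, -y)
(-1, -14) -> (-1, 14)

(-1, 14)


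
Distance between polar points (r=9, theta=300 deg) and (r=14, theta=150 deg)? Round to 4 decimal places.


d = sqrt(r1^2 + r2^2 - 2*r1*r2*cos(t2-t1))
d = sqrt(9^2 + 14^2 - 2*9*14*cos(150-300)) = 22.254

22.254


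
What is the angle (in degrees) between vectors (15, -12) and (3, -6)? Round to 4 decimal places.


dot = 15*3 + -12*-6 = 117
|u| = 19.2094, |v| = 6.7082
cos(angle) = 0.908
angle = 24.7751 degrees

24.7751 degrees


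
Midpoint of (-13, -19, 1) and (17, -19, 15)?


Midpoint = ((-13+17)/2, (-19+-19)/2, (1+15)/2) = (2, -19, 8)

(2, -19, 8)


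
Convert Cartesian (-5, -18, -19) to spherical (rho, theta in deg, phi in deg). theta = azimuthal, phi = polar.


rho = sqrt((-5)^2 + (-18)^2 + (-19)^2) = 26.6458
theta = atan2(-18, -5) = 254.4759 deg
phi = acos(-19/26.6458) = 135.4842 deg

rho = 26.6458, theta = 254.4759 deg, phi = 135.4842 deg


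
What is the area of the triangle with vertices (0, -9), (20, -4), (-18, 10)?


Area = |x1(y2-y3) + x2(y3-y1) + x3(y1-y2)| / 2
= |0*(-4-10) + 20*(10--9) + -18*(-9--4)| / 2
= 235

235


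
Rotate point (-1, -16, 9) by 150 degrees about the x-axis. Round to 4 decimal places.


x' = -1
y' = -16*cos(150) - 9*sin(150) = 9.3564
z' = -16*sin(150) + 9*cos(150) = -15.7942

(-1, 9.3564, -15.7942)


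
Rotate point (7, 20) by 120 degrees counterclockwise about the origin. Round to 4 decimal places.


x' = 7*cos(120) - 20*sin(120) = -20.8205
y' = 7*sin(120) + 20*cos(120) = -3.9378

(-20.8205, -3.9378)


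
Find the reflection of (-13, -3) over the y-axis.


Reflection across y-axis: (x, y) -> (-x, y)
(-13, -3) -> (13, -3)

(13, -3)


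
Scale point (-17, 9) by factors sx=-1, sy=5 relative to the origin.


Scaling: (x*sx, y*sy) = (-17*-1, 9*5) = (17, 45)

(17, 45)


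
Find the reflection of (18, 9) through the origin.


Reflection through origin: (x, y) -> (-x, -y)
(18, 9) -> (-18, -9)

(-18, -9)


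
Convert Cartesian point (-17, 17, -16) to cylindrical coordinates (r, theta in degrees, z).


r = sqrt((-17)^2 + 17^2) = 24.0416
theta = atan2(17, -17) = 135 deg
z = -16

r = 24.0416, theta = 135 deg, z = -16


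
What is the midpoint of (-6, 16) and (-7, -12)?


Midpoint = ((-6+-7)/2, (16+-12)/2) = (-6.5, 2)

(-6.5, 2)


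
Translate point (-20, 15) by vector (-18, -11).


Translation: (x+dx, y+dy) = (-20+-18, 15+-11) = (-38, 4)

(-38, 4)


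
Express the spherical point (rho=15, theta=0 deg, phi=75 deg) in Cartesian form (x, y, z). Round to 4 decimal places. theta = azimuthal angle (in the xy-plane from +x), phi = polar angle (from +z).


x = 15 * sin(75) * cos(0) = 14.4889
y = 15 * sin(75) * sin(0) = 0
z = 15 * cos(75) = 3.8823

(14.4889, 0, 3.8823)


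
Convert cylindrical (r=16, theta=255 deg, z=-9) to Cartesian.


x = 16 * cos(255) = -4.1411
y = 16 * sin(255) = -15.4548
z = -9

(-4.1411, -15.4548, -9)


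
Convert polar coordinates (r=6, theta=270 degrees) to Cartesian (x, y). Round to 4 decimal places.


x = 6 * cos(270) = 0
y = 6 * sin(270) = -6

(0, -6)


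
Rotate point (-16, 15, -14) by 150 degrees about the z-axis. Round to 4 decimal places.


x' = -16*cos(150) - 15*sin(150) = 6.3564
y' = -16*sin(150) + 15*cos(150) = -20.9904
z' = -14

(6.3564, -20.9904, -14)


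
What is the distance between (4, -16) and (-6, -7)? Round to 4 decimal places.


d = sqrt((-6-4)^2 + (-7--16)^2) = 13.4536

13.4536


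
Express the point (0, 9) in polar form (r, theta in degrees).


r = sqrt(0^2 + 9^2) = 9
theta = atan2(9, 0) = 90 degrees

r = 9, theta = 90 degrees


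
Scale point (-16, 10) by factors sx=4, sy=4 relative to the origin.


Scaling: (x*sx, y*sy) = (-16*4, 10*4) = (-64, 40)

(-64, 40)


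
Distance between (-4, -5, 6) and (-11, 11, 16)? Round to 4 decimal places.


d = sqrt((-11--4)^2 + (11--5)^2 + (16-6)^2) = 20.1246

20.1246


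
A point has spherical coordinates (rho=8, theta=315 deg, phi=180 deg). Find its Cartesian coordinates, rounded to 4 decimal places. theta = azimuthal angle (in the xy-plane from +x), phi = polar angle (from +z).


x = 8 * sin(180) * cos(315) = 0
y = 8 * sin(180) * sin(315) = 0
z = 8 * cos(180) = -8

(0, 0, -8)


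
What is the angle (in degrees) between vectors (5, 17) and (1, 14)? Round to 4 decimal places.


dot = 5*1 + 17*14 = 243
|u| = 17.72, |v| = 14.0357
cos(angle) = 0.977
angle = 12.3039 degrees

12.3039 degrees


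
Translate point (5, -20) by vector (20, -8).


Translation: (x+dx, y+dy) = (5+20, -20+-8) = (25, -28)

(25, -28)


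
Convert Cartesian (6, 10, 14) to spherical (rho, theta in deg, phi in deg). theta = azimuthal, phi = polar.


rho = sqrt(6^2 + 10^2 + 14^2) = 18.2209
theta = atan2(10, 6) = 59.0362 deg
phi = acos(14/18.2209) = 39.7941 deg

rho = 18.2209, theta = 59.0362 deg, phi = 39.7941 deg


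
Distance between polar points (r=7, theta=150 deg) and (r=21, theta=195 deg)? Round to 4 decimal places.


d = sqrt(r1^2 + r2^2 - 2*r1*r2*cos(t2-t1))
d = sqrt(7^2 + 21^2 - 2*7*21*cos(195-150)) = 16.7961

16.7961


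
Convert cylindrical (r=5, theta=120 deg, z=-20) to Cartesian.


x = 5 * cos(120) = -2.5
y = 5 * sin(120) = 4.3301
z = -20

(-2.5, 4.3301, -20)


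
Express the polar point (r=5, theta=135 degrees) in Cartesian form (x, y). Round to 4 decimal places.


x = 5 * cos(135) = -3.5355
y = 5 * sin(135) = 3.5355

(-3.5355, 3.5355)


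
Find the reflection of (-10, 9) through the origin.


Reflection through origin: (x, y) -> (-x, -y)
(-10, 9) -> (10, -9)

(10, -9)


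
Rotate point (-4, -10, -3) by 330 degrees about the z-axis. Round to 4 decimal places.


x' = -4*cos(330) - -10*sin(330) = -8.4641
y' = -4*sin(330) + -10*cos(330) = -6.6603
z' = -3

(-8.4641, -6.6603, -3)


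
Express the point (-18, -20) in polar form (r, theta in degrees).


r = sqrt((-18)^2 + (-20)^2) = 26.9072
theta = atan2(-20, -18) = 228.0128 degrees

r = 26.9072, theta = 228.0128 degrees


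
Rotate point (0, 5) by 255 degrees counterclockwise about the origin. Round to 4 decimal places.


x' = 0*cos(255) - 5*sin(255) = 4.8296
y' = 0*sin(255) + 5*cos(255) = -1.2941

(4.8296, -1.2941)


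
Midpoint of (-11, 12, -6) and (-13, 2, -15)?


Midpoint = ((-11+-13)/2, (12+2)/2, (-6+-15)/2) = (-12, 7, -10.5)

(-12, 7, -10.5)


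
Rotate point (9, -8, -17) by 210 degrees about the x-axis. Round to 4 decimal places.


x' = 9
y' = -8*cos(210) - -17*sin(210) = -1.5718
z' = -8*sin(210) + -17*cos(210) = 18.7224

(9, -1.5718, 18.7224)


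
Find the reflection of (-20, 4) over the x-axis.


Reflection across x-axis: (x, y) -> (x, -y)
(-20, 4) -> (-20, -4)

(-20, -4)


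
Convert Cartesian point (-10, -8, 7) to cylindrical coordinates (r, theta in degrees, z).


r = sqrt((-10)^2 + (-8)^2) = 12.8062
theta = atan2(-8, -10) = 218.6598 deg
z = 7

r = 12.8062, theta = 218.6598 deg, z = 7


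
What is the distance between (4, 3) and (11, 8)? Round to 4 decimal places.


d = sqrt((11-4)^2 + (8-3)^2) = 8.6023

8.6023


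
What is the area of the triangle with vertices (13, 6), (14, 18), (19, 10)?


Area = |x1(y2-y3) + x2(y3-y1) + x3(y1-y2)| / 2
= |13*(18-10) + 14*(10-6) + 19*(6-18)| / 2
= 34

34


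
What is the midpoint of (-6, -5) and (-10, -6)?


Midpoint = ((-6+-10)/2, (-5+-6)/2) = (-8, -5.5)

(-8, -5.5)


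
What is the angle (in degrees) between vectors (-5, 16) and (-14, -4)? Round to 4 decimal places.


dot = -5*-14 + 16*-4 = 6
|u| = 16.7631, |v| = 14.5602
cos(angle) = 0.0246
angle = 88.5914 degrees

88.5914 degrees


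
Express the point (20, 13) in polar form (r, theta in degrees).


r = sqrt(20^2 + 13^2) = 23.8537
theta = atan2(13, 20) = 33.0239 degrees

r = 23.8537, theta = 33.0239 degrees


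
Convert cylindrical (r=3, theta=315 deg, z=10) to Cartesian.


x = 3 * cos(315) = 2.1213
y = 3 * sin(315) = -2.1213
z = 10

(2.1213, -2.1213, 10)


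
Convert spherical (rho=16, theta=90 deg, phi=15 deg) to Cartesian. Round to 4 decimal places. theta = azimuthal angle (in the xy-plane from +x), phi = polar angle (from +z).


x = 16 * sin(15) * cos(90) = 0
y = 16 * sin(15) * sin(90) = 4.1411
z = 16 * cos(15) = 15.4548

(0, 4.1411, 15.4548)


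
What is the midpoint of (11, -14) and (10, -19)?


Midpoint = ((11+10)/2, (-14+-19)/2) = (10.5, -16.5)

(10.5, -16.5)


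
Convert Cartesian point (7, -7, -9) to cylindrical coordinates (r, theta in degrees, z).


r = sqrt(7^2 + (-7)^2) = 9.8995
theta = atan2(-7, 7) = 315 deg
z = -9

r = 9.8995, theta = 315 deg, z = -9


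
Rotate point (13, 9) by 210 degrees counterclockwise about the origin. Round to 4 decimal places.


x' = 13*cos(210) - 9*sin(210) = -6.7583
y' = 13*sin(210) + 9*cos(210) = -14.2942

(-6.7583, -14.2942)


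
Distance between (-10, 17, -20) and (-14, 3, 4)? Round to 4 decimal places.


d = sqrt((-14--10)^2 + (3-17)^2 + (4--20)^2) = 28.0713

28.0713


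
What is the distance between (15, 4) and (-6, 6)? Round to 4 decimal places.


d = sqrt((-6-15)^2 + (6-4)^2) = 21.095

21.095


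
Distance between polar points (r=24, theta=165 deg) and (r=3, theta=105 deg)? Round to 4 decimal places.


d = sqrt(r1^2 + r2^2 - 2*r1*r2*cos(t2-t1))
d = sqrt(24^2 + 3^2 - 2*24*3*cos(105-165)) = 22.6495

22.6495


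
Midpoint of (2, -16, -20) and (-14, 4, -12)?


Midpoint = ((2+-14)/2, (-16+4)/2, (-20+-12)/2) = (-6, -6, -16)

(-6, -6, -16)


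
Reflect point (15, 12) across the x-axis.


Reflection across x-axis: (x, y) -> (x, -y)
(15, 12) -> (15, -12)

(15, -12)


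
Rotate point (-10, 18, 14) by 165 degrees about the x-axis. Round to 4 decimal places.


x' = -10
y' = 18*cos(165) - 14*sin(165) = -21.0101
z' = 18*sin(165) + 14*cos(165) = -8.8642

(-10, -21.0101, -8.8642)


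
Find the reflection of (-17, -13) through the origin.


Reflection through origin: (x, y) -> (-x, -y)
(-17, -13) -> (17, 13)

(17, 13)


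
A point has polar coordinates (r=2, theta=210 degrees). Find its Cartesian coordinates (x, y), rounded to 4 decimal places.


x = 2 * cos(210) = -1.7321
y = 2 * sin(210) = -1

(-1.7321, -1)


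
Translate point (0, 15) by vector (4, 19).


Translation: (x+dx, y+dy) = (0+4, 15+19) = (4, 34)

(4, 34)


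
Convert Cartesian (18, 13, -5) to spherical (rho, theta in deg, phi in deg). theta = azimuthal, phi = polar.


rho = sqrt(18^2 + 13^2 + (-5)^2) = 22.7596
theta = atan2(13, 18) = 35.8377 deg
phi = acos(-5/22.7596) = 102.6907 deg

rho = 22.7596, theta = 35.8377 deg, phi = 102.6907 deg
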